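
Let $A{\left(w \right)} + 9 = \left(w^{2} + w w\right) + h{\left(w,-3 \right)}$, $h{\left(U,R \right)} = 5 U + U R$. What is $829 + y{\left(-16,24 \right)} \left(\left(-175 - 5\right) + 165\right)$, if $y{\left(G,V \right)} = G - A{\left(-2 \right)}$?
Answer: $994$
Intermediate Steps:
$h{\left(U,R \right)} = 5 U + R U$
$A{\left(w \right)} = -9 + 2 w + 2 w^{2}$ ($A{\left(w \right)} = -9 + \left(\left(w^{2} + w w\right) + w \left(5 - 3\right)\right) = -9 + \left(\left(w^{2} + w^{2}\right) + w 2\right) = -9 + \left(2 w^{2} + 2 w\right) = -9 + \left(2 w + 2 w^{2}\right) = -9 + 2 w + 2 w^{2}$)
$y{\left(G,V \right)} = 5 + G$ ($y{\left(G,V \right)} = G - \left(-9 + 2 \left(-2\right) + 2 \left(-2\right)^{2}\right) = G - \left(-9 - 4 + 2 \cdot 4\right) = G - \left(-9 - 4 + 8\right) = G - -5 = G + 5 = 5 + G$)
$829 + y{\left(-16,24 \right)} \left(\left(-175 - 5\right) + 165\right) = 829 + \left(5 - 16\right) \left(\left(-175 - 5\right) + 165\right) = 829 - 11 \left(-180 + 165\right) = 829 - -165 = 829 + 165 = 994$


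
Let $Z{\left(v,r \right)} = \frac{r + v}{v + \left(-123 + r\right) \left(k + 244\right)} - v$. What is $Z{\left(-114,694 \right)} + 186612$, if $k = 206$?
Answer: $\frac{11989489879}{64209} \approx 1.8673 \cdot 10^{5}$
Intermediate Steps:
$Z{\left(v,r \right)} = - v + \frac{r + v}{-55350 + v + 450 r}$ ($Z{\left(v,r \right)} = \frac{r + v}{v + \left(-123 + r\right) \left(206 + 244\right)} - v = \frac{r + v}{v + \left(-123 + r\right) 450} - v = \frac{r + v}{v + \left(-55350 + 450 r\right)} - v = \frac{r + v}{-55350 + v + 450 r} - v = - v + \frac{r + v}{-55350 + v + 450 r}$)
$Z{\left(-114,694 \right)} + 186612 = \frac{694 - \left(-114\right)^{2} + 55351 \left(-114\right) - 312300 \left(-114\right)}{-55350 - 114 + 450 \cdot 694} + 186612 = \frac{694 - 12996 - 6310014 + 35602200}{-55350 - 114 + 312300} + 186612 = \frac{694 - 12996 - 6310014 + 35602200}{256836} + 186612 = \frac{1}{256836} \cdot 29279884 + 186612 = \frac{7319971}{64209} + 186612 = \frac{11989489879}{64209}$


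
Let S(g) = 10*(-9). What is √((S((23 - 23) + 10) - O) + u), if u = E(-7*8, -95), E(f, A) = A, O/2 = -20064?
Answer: √39943 ≈ 199.86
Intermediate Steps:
O = -40128 (O = 2*(-20064) = -40128)
S(g) = -90
u = -95
√((S((23 - 23) + 10) - O) + u) = √((-90 - 1*(-40128)) - 95) = √((-90 + 40128) - 95) = √(40038 - 95) = √39943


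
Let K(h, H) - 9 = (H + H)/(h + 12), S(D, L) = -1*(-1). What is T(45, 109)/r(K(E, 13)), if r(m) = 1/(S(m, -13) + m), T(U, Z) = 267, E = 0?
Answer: 6497/2 ≈ 3248.5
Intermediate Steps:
S(D, L) = 1
K(h, H) = 9 + 2*H/(12 + h) (K(h, H) = 9 + (H + H)/(h + 12) = 9 + (2*H)/(12 + h) = 9 + 2*H/(12 + h))
r(m) = 1/(1 + m)
T(45, 109)/r(K(E, 13)) = 267/(1/(1 + (108 + 2*13 + 9*0)/(12 + 0))) = 267/(1/(1 + (108 + 26 + 0)/12)) = 267/(1/(1 + (1/12)*134)) = 267/(1/(1 + 67/6)) = 267/(1/(73/6)) = 267/(6/73) = 267*(73/6) = 6497/2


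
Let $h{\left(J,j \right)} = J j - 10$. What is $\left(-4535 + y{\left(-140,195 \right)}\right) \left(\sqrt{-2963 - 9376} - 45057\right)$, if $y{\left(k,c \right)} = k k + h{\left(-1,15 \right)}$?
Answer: $-677657280 + 45120 i \sqrt{1371} \approx -6.7766 \cdot 10^{8} + 1.6707 \cdot 10^{6} i$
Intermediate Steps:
$h{\left(J,j \right)} = -10 + J j$
$y{\left(k,c \right)} = -25 + k^{2}$ ($y{\left(k,c \right)} = k k - 25 = k^{2} - 25 = -25 + k^{2}$)
$\left(-4535 + y{\left(-140,195 \right)}\right) \left(\sqrt{-2963 - 9376} - 45057\right) = \left(-4535 - \left(25 - \left(-140\right)^{2}\right)\right) \left(\sqrt{-2963 - 9376} - 45057\right) = \left(-4535 + \left(-25 + 19600\right)\right) \left(\sqrt{-12339} - 45057\right) = \left(-4535 + 19575\right) \left(3 i \sqrt{1371} - 45057\right) = 15040 \left(-45057 + 3 i \sqrt{1371}\right) = -677657280 + 45120 i \sqrt{1371}$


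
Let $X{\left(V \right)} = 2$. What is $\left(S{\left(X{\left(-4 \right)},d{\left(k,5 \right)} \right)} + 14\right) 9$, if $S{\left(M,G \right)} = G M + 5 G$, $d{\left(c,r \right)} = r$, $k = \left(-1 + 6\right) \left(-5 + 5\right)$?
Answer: $441$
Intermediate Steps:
$k = 0$ ($k = 5 \cdot 0 = 0$)
$S{\left(M,G \right)} = 5 G + G M$
$\left(S{\left(X{\left(-4 \right)},d{\left(k,5 \right)} \right)} + 14\right) 9 = \left(5 \left(5 + 2\right) + 14\right) 9 = \left(5 \cdot 7 + 14\right) 9 = \left(35 + 14\right) 9 = 49 \cdot 9 = 441$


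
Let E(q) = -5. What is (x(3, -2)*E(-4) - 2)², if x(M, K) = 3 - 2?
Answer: 49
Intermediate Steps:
x(M, K) = 1
(x(3, -2)*E(-4) - 2)² = (1*(-5) - 2)² = (-5 - 2)² = (-7)² = 49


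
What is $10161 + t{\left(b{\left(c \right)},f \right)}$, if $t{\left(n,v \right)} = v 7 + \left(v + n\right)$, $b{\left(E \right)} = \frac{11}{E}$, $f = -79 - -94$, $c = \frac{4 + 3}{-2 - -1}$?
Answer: $\frac{71956}{7} \approx 10279.0$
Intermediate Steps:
$c = -7$ ($c = \frac{7}{-2 + \left(-1 + 2\right)} = \frac{7}{-2 + 1} = \frac{7}{-1} = 7 \left(-1\right) = -7$)
$f = 15$ ($f = -79 + 94 = 15$)
$t{\left(n,v \right)} = n + 8 v$ ($t{\left(n,v \right)} = 7 v + \left(n + v\right) = n + 8 v$)
$10161 + t{\left(b{\left(c \right)},f \right)} = 10161 + \left(\frac{11}{-7} + 8 \cdot 15\right) = 10161 + \left(11 \left(- \frac{1}{7}\right) + 120\right) = 10161 + \left(- \frac{11}{7} + 120\right) = 10161 + \frac{829}{7} = \frac{71956}{7}$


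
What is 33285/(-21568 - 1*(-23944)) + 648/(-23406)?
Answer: 43196059/3089592 ≈ 13.981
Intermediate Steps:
33285/(-21568 - 1*(-23944)) + 648/(-23406) = 33285/(-21568 + 23944) + 648*(-1/23406) = 33285/2376 - 108/3901 = 33285*(1/2376) - 108/3901 = 11095/792 - 108/3901 = 43196059/3089592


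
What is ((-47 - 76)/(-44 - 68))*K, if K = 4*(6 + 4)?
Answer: 615/14 ≈ 43.929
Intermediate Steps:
K = 40 (K = 4*10 = 40)
((-47 - 76)/(-44 - 68))*K = ((-47 - 76)/(-44 - 68))*40 = -123/(-112)*40 = -123*(-1/112)*40 = (123/112)*40 = 615/14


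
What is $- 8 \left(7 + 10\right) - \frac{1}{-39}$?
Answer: $- \frac{5303}{39} \approx -135.97$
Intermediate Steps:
$- 8 \left(7 + 10\right) - \frac{1}{-39} = \left(-8\right) 17 - - \frac{1}{39} = -136 + \frac{1}{39} = - \frac{5303}{39}$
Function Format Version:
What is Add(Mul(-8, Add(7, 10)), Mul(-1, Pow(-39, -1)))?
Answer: Rational(-5303, 39) ≈ -135.97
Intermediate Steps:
Add(Mul(-8, Add(7, 10)), Mul(-1, Pow(-39, -1))) = Add(Mul(-8, 17), Mul(-1, Rational(-1, 39))) = Add(-136, Rational(1, 39)) = Rational(-5303, 39)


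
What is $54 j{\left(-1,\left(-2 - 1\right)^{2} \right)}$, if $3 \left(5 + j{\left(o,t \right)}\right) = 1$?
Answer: $-252$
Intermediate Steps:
$j{\left(o,t \right)} = - \frac{14}{3}$ ($j{\left(o,t \right)} = -5 + \frac{1}{3} \cdot 1 = -5 + \frac{1}{3} = - \frac{14}{3}$)
$54 j{\left(-1,\left(-2 - 1\right)^{2} \right)} = 54 \left(- \frac{14}{3}\right) = -252$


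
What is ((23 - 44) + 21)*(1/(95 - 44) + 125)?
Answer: 0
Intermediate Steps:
((23 - 44) + 21)*(1/(95 - 44) + 125) = (-21 + 21)*(1/51 + 125) = 0*(1/51 + 125) = 0*(6376/51) = 0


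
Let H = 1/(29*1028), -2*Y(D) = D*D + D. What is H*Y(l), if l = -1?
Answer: 0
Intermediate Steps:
Y(D) = -D/2 - D²/2 (Y(D) = -(D*D + D)/2 = -(D² + D)/2 = -(D + D²)/2 = -D/2 - D²/2)
H = 1/29812 ≈ 3.3544e-5
H*Y(l) = (-½*(-1)*(1 - 1))/29812 = (-½*(-1)*0)/29812 = (1/29812)*0 = 0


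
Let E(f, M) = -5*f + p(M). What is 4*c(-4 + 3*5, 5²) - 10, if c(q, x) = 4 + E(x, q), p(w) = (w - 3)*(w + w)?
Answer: 210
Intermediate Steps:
p(w) = 2*w*(-3 + w) (p(w) = (-3 + w)*(2*w) = 2*w*(-3 + w))
E(f, M) = -5*f + 2*M*(-3 + M)
c(q, x) = 4 - 5*x + 2*q*(-3 + q) (c(q, x) = 4 + (-5*x + 2*q*(-3 + q)) = 4 - 5*x + 2*q*(-3 + q))
4*c(-4 + 3*5, 5²) - 10 = 4*(4 - 5*5² + 2*(-4 + 3*5)*(-3 + (-4 + 3*5))) - 10 = 4*(4 - 5*25 + 2*(-4 + 15)*(-3 + (-4 + 15))) - 10 = 4*(4 - 125 + 2*11*(-3 + 11)) - 10 = 4*(4 - 125 + 2*11*8) - 10 = 4*(4 - 125 + 176) - 10 = 4*55 - 10 = 220 - 10 = 210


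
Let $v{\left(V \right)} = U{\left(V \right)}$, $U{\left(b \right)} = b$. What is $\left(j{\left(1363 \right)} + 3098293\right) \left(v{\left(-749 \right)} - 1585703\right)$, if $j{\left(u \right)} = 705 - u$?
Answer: $-4914249241020$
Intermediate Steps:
$v{\left(V \right)} = V$
$\left(j{\left(1363 \right)} + 3098293\right) \left(v{\left(-749 \right)} - 1585703\right) = \left(\left(705 - 1363\right) + 3098293\right) \left(-749 - 1585703\right) = \left(\left(705 - 1363\right) + 3098293\right) \left(-1586452\right) = \left(-658 + 3098293\right) \left(-1586452\right) = 3097635 \left(-1586452\right) = -4914249241020$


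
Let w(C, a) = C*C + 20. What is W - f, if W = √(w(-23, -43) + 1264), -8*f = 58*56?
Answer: 406 + 7*√37 ≈ 448.58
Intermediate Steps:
w(C, a) = 20 + C² (w(C, a) = C² + 20 = 20 + C²)
f = -406 (f = -29*56/4 = -⅛*3248 = -406)
W = 7*√37 (W = √((20 + (-23)²) + 1264) = √((20 + 529) + 1264) = √(549 + 1264) = √1813 = 7*√37 ≈ 42.579)
W - f = 7*√37 - 1*(-406) = 7*√37 + 406 = 406 + 7*√37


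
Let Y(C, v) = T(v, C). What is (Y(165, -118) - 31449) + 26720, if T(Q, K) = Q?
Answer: -4847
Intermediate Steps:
Y(C, v) = v
(Y(165, -118) - 31449) + 26720 = (-118 - 31449) + 26720 = -31567 + 26720 = -4847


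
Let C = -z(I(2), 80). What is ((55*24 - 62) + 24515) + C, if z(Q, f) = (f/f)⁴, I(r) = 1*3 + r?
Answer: 25772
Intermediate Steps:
I(r) = 3 + r
z(Q, f) = 1 (z(Q, f) = 1⁴ = 1)
C = -1 (C = -1*1 = -1)
((55*24 - 62) + 24515) + C = ((55*24 - 62) + 24515) - 1 = ((1320 - 62) + 24515) - 1 = (1258 + 24515) - 1 = 25773 - 1 = 25772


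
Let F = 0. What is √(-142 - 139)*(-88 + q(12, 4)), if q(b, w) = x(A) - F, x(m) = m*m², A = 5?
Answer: 37*I*√281 ≈ 620.23*I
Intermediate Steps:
x(m) = m³
q(b, w) = 125 (q(b, w) = 5³ - 1*0 = 125 + 0 = 125)
√(-142 - 139)*(-88 + q(12, 4)) = √(-142 - 139)*(-88 + 125) = √(-281)*37 = (I*√281)*37 = 37*I*√281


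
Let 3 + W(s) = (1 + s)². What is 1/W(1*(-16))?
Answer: 1/222 ≈ 0.0045045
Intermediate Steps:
W(s) = -3 + (1 + s)²
1/W(1*(-16)) = 1/(-3 + (1 + 1*(-16))²) = 1/(-3 + (1 - 16)²) = 1/(-3 + (-15)²) = 1/(-3 + 225) = 1/222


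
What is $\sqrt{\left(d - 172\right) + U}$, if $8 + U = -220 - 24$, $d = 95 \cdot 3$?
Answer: $i \sqrt{139} \approx 11.79 i$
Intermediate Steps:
$d = 285$
$U = -252$ ($U = -8 - 244 = -252$)
$\sqrt{\left(d - 172\right) + U} = \sqrt{\left(285 - 172\right) - 252} = \sqrt{113 - 252} = \sqrt{-139} = i \sqrt{139}$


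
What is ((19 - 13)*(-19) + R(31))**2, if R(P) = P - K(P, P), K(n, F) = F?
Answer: 12996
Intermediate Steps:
R(P) = 0 (R(P) = P - P = 0)
((19 - 13)*(-19) + R(31))**2 = ((19 - 13)*(-19) + 0)**2 = (6*(-19) + 0)**2 = (-114 + 0)**2 = (-114)**2 = 12996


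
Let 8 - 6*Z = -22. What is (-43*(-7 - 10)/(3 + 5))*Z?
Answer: 3655/8 ≈ 456.88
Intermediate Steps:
Z = 5 (Z = 4/3 - ⅙*(-22) = 4/3 + 11/3 = 5)
(-43*(-7 - 10)/(3 + 5))*Z = -43*(-7 - 10)/(3 + 5)*5 = -(-731)/8*5 = -43*(-17/8)*5 = (731/8)*5 = 3655/8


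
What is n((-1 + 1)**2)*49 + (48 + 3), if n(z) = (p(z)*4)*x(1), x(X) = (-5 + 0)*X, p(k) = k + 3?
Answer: -2889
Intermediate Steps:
p(k) = 3 + k
x(X) = -5*X
n(z) = -60 - 20*z (n(z) = ((3 + z)*4)*(-5*1) = (12 + 4*z)*(-5) = -60 - 20*z)
n((-1 + 1)**2)*49 + (48 + 3) = (-60 - 20*(-1 + 1)**2)*49 + (48 + 3) = (-60 - 20*0**2)*49 + 51 = (-60 - 20*0)*49 + 51 = (-60 + 0)*49 + 51 = -60*49 + 51 = -2940 + 51 = -2889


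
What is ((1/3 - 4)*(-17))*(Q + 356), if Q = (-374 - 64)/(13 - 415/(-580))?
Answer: 96414956/4773 ≈ 20200.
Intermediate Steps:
Q = -50808/1591 (Q = -438/(13 - 415*(-1/580)) = -438/(13 + 83/116) = -438/1591/116 = -438*116/1591 = -50808/1591 ≈ -31.935)
((1/3 - 4)*(-17))*(Q + 356) = ((1/3 - 4)*(-17))*(-50808/1591 + 356) = ((⅓ - 4)*(-17))*(515588/1591) = -11/3*(-17)*(515588/1591) = (187/3)*(515588/1591) = 96414956/4773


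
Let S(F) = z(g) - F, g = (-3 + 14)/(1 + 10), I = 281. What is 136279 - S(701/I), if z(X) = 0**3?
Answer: 38295100/281 ≈ 1.3628e+5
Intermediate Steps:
g = 1 (g = 11/11 = 11*(1/11) = 1)
z(X) = 0
S(F) = -F (S(F) = 0 - F = -F)
136279 - S(701/I) = 136279 - (-1)*701/281 = 136279 - 1*(-701/281) = 136279 + 701/281 = 38295100/281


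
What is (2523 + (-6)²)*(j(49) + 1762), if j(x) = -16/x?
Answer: 220897998/49 ≈ 4.5081e+6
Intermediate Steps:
(2523 + (-6)²)*(j(49) + 1762) = (2523 + (-6)²)*(-16/49 + 1762) = (2523 + 36)*(-16*1/49 + 1762) = 2559*(-16/49 + 1762) = 2559*(86322/49) = 220897998/49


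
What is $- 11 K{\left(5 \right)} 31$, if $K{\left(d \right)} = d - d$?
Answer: $0$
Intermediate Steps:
$K{\left(d \right)} = 0$
$- 11 K{\left(5 \right)} 31 = \left(-11\right) 0 \cdot 31 = 0 \cdot 31 = 0$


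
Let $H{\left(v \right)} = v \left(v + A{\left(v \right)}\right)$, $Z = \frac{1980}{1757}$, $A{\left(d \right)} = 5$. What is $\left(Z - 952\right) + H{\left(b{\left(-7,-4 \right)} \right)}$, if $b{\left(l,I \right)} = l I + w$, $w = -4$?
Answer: $- \frac{447812}{1757} \approx -254.87$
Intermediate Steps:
$Z = \frac{1980}{1757}$ ($Z = 1980 \cdot \frac{1}{1757} = \frac{1980}{1757} \approx 1.1269$)
$b{\left(l,I \right)} = -4 + I l$ ($b{\left(l,I \right)} = l I - 4 = I l - 4 = -4 + I l$)
$H{\left(v \right)} = v \left(5 + v\right)$ ($H{\left(v \right)} = v \left(v + 5\right) = v \left(5 + v\right)$)
$\left(Z - 952\right) + H{\left(b{\left(-7,-4 \right)} \right)} = \left(\frac{1980}{1757} - 952\right) + \left(-4 - -28\right) \left(5 - -24\right) = - \frac{1670684}{1757} + \left(-4 + 28\right) \left(5 + \left(-4 + 28\right)\right) = - \frac{1670684}{1757} + 24 \left(5 + 24\right) = - \frac{1670684}{1757} + 24 \cdot 29 = - \frac{1670684}{1757} + 696 = - \frac{447812}{1757}$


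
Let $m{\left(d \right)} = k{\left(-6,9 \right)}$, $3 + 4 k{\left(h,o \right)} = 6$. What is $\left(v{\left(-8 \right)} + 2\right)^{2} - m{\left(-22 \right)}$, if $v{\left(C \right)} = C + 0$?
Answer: $\frac{141}{4} \approx 35.25$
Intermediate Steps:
$k{\left(h,o \right)} = \frac{3}{4}$ ($k{\left(h,o \right)} = - \frac{3}{4} + \frac{1}{4} \cdot 6 = - \frac{3}{4} + \frac{3}{2} = \frac{3}{4}$)
$m{\left(d \right)} = \frac{3}{4}$
$v{\left(C \right)} = C$
$\left(v{\left(-8 \right)} + 2\right)^{2} - m{\left(-22 \right)} = \left(-8 + 2\right)^{2} - \frac{3}{4} = \left(-6\right)^{2} - \frac{3}{4} = 36 - \frac{3}{4} = \frac{141}{4}$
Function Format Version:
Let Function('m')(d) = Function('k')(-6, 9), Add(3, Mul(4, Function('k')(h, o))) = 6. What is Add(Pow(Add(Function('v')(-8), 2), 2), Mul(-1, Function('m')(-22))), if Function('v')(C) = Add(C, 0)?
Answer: Rational(141, 4) ≈ 35.250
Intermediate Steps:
Function('k')(h, o) = Rational(3, 4) (Function('k')(h, o) = Add(Rational(-3, 4), Mul(Rational(1, 4), 6)) = Add(Rational(-3, 4), Rational(3, 2)) = Rational(3, 4))
Function('m')(d) = Rational(3, 4)
Function('v')(C) = C
Add(Pow(Add(Function('v')(-8), 2), 2), Mul(-1, Function('m')(-22))) = Add(Pow(Add(-8, 2), 2), Mul(-1, Rational(3, 4))) = Add(Pow(-6, 2), Rational(-3, 4)) = Add(36, Rational(-3, 4)) = Rational(141, 4)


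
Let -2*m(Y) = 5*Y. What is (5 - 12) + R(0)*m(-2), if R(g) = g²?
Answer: -7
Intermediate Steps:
m(Y) = -5*Y/2
(5 - 12) + R(0)*m(-2) = (5 - 12) + 0²*(-5/2*(-2)) = -7 + 0*5 = -7 + 0 = -7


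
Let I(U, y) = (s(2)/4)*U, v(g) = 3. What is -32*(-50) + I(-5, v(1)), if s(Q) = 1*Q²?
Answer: 1595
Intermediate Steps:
s(Q) = Q²
I(U, y) = U (I(U, y) = (2²/4)*U = (4*(¼))*U = 1*U = U)
-32*(-50) + I(-5, v(1)) = -32*(-50) - 5 = 1600 - 5 = 1595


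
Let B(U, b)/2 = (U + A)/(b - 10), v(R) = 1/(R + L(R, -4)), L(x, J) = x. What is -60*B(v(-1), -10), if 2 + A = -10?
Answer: -75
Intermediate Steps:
A = -12 (A = -2 - 10 = -12)
v(R) = 1/(2*R) (v(R) = 1/(R + R) = 1/(2*R))
B(U, b) = 2*(-12 + U)/(-10 + b) (B(U, b) = 2*((U - 12)/(b - 10)) = 2*((-12 + U)/(-10 + b)) = 2*(-12 + U)/(-10 + b))
-60*B(v(-1), -10) = -120*(-12 + (1/2)/(-1))/(-10 - 10) = -120*(-12 + (1/2)*(-1))/(-20) = -120*(-1)*(-12 - 1/2)/20 = -120*(-1)*(-25)/(20*2) = -60*5/4 = -75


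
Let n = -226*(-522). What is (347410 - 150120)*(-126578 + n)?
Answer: -1697877740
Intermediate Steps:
n = 117972
(347410 - 150120)*(-126578 + n) = (347410 - 150120)*(-126578 + 117972) = 197290*(-8606) = -1697877740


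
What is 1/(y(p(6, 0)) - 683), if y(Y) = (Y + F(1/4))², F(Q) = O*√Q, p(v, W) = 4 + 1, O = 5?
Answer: -4/2507 ≈ -0.0015955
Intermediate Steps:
p(v, W) = 5
F(Q) = 5*√Q
y(Y) = (5/2 + Y)² (y(Y) = (Y + 5*√(1/4))² = (Y + 5*√(¼))² = (Y + 5*(½))² = (Y + 5/2)² = (5/2 + Y)²)
1/(y(p(6, 0)) - 683) = 1/((5 + 2*5)²/4 - 683) = 1/((5 + 10)²/4 - 683) = 1/((¼)*15² - 683) = 1/((¼)*225 - 683) = 1/(225/4 - 683) = 1/(-2507/4) = -4/2507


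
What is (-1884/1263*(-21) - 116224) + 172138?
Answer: 23552982/421 ≈ 55945.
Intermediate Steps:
(-1884/1263*(-21) - 116224) + 172138 = (-1884*1/1263*(-21) - 116224) + 172138 = (-628/421*(-21) - 116224) + 172138 = (13188/421 - 116224) + 172138 = -48917116/421 + 172138 = 23552982/421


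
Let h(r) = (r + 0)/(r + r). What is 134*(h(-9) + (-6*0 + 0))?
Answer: 67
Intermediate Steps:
h(r) = 1/2 (h(r) = r/((2*r)) = r*(1/(2*r)) = 1/2)
134*(h(-9) + (-6*0 + 0)) = 134*(1/2 + (-6*0 + 0)) = 134*(1/2 + (0 + 0)) = 134*(1/2 + 0) = 134*(1/2) = 67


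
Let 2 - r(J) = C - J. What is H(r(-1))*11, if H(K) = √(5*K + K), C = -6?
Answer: 11*√42 ≈ 71.288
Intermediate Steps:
r(J) = 8 + J (r(J) = 2 - (-6 - J) = 2 + (6 + J) = 8 + J)
H(K) = √6*√K (H(K) = √(6*K) = √6*√K)
H(r(-1))*11 = (√6*√(8 - 1))*11 = (√6*√7)*11 = √42*11 = 11*√42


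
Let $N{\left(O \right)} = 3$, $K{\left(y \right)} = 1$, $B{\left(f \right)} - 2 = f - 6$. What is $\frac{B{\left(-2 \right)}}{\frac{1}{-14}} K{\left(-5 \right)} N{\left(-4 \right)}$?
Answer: $252$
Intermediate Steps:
$B{\left(f \right)} = -4 + f$ ($B{\left(f \right)} = 2 + \left(f - 6\right) = 2 + \left(-6 + f\right) = -4 + f$)
$\frac{B{\left(-2 \right)}}{\frac{1}{-14}} K{\left(-5 \right)} N{\left(-4 \right)} = \frac{-4 - 2}{\frac{1}{-14}} \cdot 1 \cdot 3 = - \frac{6}{- \frac{1}{14}} \cdot 1 \cdot 3 = \left(-6\right) \left(-14\right) 1 \cdot 3 = 84 \cdot 1 \cdot 3 = 84 \cdot 3 = 252$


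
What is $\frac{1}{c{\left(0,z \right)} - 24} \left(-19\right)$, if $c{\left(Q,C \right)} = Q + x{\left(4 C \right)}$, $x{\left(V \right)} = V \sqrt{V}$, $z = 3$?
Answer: $- \frac{19}{48} - \frac{19 \sqrt{3}}{48} \approx -1.0814$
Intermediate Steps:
$x{\left(V \right)} = V^{\frac{3}{2}}$
$c{\left(Q,C \right)} = Q + 8 C^{\frac{3}{2}}$ ($c{\left(Q,C \right)} = Q + \left(4 C\right)^{\frac{3}{2}} = Q + 8 C^{\frac{3}{2}}$)
$\frac{1}{c{\left(0,z \right)} - 24} \left(-19\right) = \frac{1}{\left(0 + 8 \cdot 3^{\frac{3}{2}}\right) - 24} \left(-19\right) = \frac{1}{\left(0 + 8 \cdot 3 \sqrt{3}\right) - 24} \left(-19\right) = \frac{1}{\left(0 + 24 \sqrt{3}\right) - 24} \left(-19\right) = \frac{1}{24 \sqrt{3} - 24} \left(-19\right) = \frac{1}{-24 + 24 \sqrt{3}} \left(-19\right) = - \frac{19}{-24 + 24 \sqrt{3}}$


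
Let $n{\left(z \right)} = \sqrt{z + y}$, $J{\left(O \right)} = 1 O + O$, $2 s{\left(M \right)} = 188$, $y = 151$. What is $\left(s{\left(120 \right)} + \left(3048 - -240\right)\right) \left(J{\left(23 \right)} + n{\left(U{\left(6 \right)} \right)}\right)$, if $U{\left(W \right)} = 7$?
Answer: $155572 + 3382 \sqrt{158} \approx 1.9808 \cdot 10^{5}$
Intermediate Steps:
$s{\left(M \right)} = 94$ ($s{\left(M \right)} = \frac{1}{2} \cdot 188 = 94$)
$J{\left(O \right)} = 2 O$ ($J{\left(O \right)} = O + O = 2 O$)
$n{\left(z \right)} = \sqrt{151 + z}$ ($n{\left(z \right)} = \sqrt{z + 151} = \sqrt{151 + z}$)
$\left(s{\left(120 \right)} + \left(3048 - -240\right)\right) \left(J{\left(23 \right)} + n{\left(U{\left(6 \right)} \right)}\right) = \left(94 + \left(3048 - -240\right)\right) \left(2 \cdot 23 + \sqrt{151 + 7}\right) = \left(94 + \left(3048 + 240\right)\right) \left(46 + \sqrt{158}\right) = \left(94 + 3288\right) \left(46 + \sqrt{158}\right) = 3382 \left(46 + \sqrt{158}\right) = 155572 + 3382 \sqrt{158}$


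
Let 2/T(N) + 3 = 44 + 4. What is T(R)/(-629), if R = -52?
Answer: -2/28305 ≈ -7.0659e-5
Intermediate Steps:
T(N) = 2/45 (T(N) = 2/(-3 + (44 + 4)) = 2/(-3 + 48) = 2/45)
T(R)/(-629) = (2/45)/(-629) = (2/45)*(-1/629) = -2/28305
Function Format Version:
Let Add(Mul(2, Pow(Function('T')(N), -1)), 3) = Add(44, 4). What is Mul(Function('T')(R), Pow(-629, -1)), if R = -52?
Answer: Rational(-2, 28305) ≈ -7.0659e-5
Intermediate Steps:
Function('T')(N) = Rational(2, 45) (Function('T')(N) = Mul(2, Pow(Add(-3, Add(44, 4)), -1)) = Mul(2, Pow(Add(-3, 48), -1)) = Mul(2, Pow(45, -1)) = Mul(2, Rational(1, 45)) = Rational(2, 45))
Mul(Function('T')(R), Pow(-629, -1)) = Mul(Rational(2, 45), Pow(-629, -1)) = Mul(Rational(2, 45), Rational(-1, 629)) = Rational(-2, 28305)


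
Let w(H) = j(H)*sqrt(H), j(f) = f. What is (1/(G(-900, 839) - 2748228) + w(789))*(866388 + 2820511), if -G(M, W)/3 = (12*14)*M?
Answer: -3686899/2294628 + 2908963311*sqrt(789) ≈ 8.1710e+10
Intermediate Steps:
G(M, W) = -504*M (G(M, W) = -3*12*14*M = -504*M)
w(H) = H**(3/2) (w(H) = H*sqrt(H) = H**(3/2))
(1/(G(-900, 839) - 2748228) + w(789))*(866388 + 2820511) = (1/(-504*(-900) - 2748228) + 789**(3/2))*(866388 + 2820511) = (1/(453600 - 2748228) + 789*sqrt(789))*3686899 = (1/(-2294628) + 789*sqrt(789))*3686899 = (-1/2294628 + 789*sqrt(789))*3686899 = -3686899/2294628 + 2908963311*sqrt(789)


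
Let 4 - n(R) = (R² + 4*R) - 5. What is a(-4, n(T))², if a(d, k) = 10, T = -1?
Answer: 100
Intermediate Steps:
n(R) = 9 - R² - 4*R (n(R) = 4 - ((R² + 4*R) - 5) = 4 - (-5 + R² + 4*R) = 4 + (5 - R² - 4*R) = 9 - R² - 4*R)
a(-4, n(T))² = 10² = 100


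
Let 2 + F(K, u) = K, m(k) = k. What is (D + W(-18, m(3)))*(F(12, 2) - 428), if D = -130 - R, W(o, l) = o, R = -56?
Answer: 38456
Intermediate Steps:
F(K, u) = -2 + K
D = -74 (D = -130 - 1*(-56) = -130 + 56 = -74)
(D + W(-18, m(3)))*(F(12, 2) - 428) = (-74 - 18)*((-2 + 12) - 428) = -92*(10 - 428) = -92*(-418) = 38456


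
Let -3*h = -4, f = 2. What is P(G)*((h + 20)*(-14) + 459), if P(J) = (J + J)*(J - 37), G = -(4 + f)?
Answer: 82732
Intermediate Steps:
G = -6 (G = -(4 + 2) = -1*6 = -6)
h = 4/3 (h = -⅓*(-4) = 4/3 ≈ 1.3333)
P(J) = 2*J*(-37 + J) (P(J) = (2*J)*(-37 + J) = 2*J*(-37 + J))
P(G)*((h + 20)*(-14) + 459) = (2*(-6)*(-37 - 6))*((4/3 + 20)*(-14) + 459) = (2*(-6)*(-43))*((64/3)*(-14) + 459) = 516*(-896/3 + 459) = 516*(481/3) = 82732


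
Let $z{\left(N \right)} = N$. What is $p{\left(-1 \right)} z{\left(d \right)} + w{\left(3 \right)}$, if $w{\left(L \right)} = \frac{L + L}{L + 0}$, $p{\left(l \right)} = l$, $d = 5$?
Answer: $-3$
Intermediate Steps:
$w{\left(L \right)} = 2$ ($w{\left(L \right)} = \frac{2 L}{L} = 2$)
$p{\left(-1 \right)} z{\left(d \right)} + w{\left(3 \right)} = \left(-1\right) 5 + 2 = -5 + 2 = -3$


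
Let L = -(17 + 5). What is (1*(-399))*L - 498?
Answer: 8280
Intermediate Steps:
L = -22 (L = -1*22 = -22)
(1*(-399))*L - 498 = (1*(-399))*(-22) - 498 = -399*(-22) - 498 = 8778 - 498 = 8280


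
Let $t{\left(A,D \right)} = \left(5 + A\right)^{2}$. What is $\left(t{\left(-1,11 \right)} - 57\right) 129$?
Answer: $-5289$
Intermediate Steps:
$\left(t{\left(-1,11 \right)} - 57\right) 129 = \left(\left(5 - 1\right)^{2} - 57\right) 129 = \left(4^{2} - 57\right) 129 = \left(16 - 57\right) 129 = \left(-41\right) 129 = -5289$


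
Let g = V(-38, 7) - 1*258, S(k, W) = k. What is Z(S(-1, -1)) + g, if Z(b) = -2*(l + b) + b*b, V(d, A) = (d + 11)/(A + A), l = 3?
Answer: -3681/14 ≈ -262.93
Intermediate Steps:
V(d, A) = (11 + d)/(2*A) (V(d, A) = (11 + d)/((2*A)) = (11 + d)*(1/(2*A)) = (11 + d)/(2*A))
Z(b) = -6 + b² - 2*b (Z(b) = -2*(3 + b) + b*b = (-6 - 2*b) + b² = -6 + b² - 2*b)
g = -3639/14 (g = (½)*(11 - 38)/7 - 1*258 = (½)*(⅐)*(-27) - 258 = -27/14 - 258 = -3639/14 ≈ -259.93)
Z(S(-1, -1)) + g = (-6 + (-1)² - 2*(-1)) - 3639/14 = (-6 + 1 + 2) - 3639/14 = -3 - 3639/14 = -3681/14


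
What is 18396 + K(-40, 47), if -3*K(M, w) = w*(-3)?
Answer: 18443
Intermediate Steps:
K(M, w) = w (K(M, w) = -w*(-3)/3 = -(-1)*w = w)
18396 + K(-40, 47) = 18396 + 47 = 18443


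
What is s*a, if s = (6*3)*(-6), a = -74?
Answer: 7992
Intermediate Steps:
s = -108 (s = 18*(-6) = -108)
s*a = -108*(-74) = 7992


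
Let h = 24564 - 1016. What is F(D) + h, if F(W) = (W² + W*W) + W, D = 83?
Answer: 37409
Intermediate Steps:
F(W) = W + 2*W² (F(W) = (W² + W²) + W = 2*W² + W = W + 2*W²)
h = 23548
F(D) + h = 83*(1 + 2*83) + 23548 = 83*(1 + 166) + 23548 = 83*167 + 23548 = 13861 + 23548 = 37409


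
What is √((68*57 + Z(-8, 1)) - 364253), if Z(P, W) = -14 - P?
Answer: 17*I*√1247 ≈ 600.32*I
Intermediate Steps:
√((68*57 + Z(-8, 1)) - 364253) = √((68*57 + (-14 - 1*(-8))) - 364253) = √((3876 + (-14 + 8)) - 364253) = √((3876 - 6) - 364253) = √(3870 - 364253) = √(-360383) = 17*I*√1247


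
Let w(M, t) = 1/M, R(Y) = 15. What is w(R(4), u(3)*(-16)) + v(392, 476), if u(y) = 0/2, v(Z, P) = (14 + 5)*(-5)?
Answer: -1424/15 ≈ -94.933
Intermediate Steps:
v(Z, P) = -95 (v(Z, P) = 19*(-5) = -95)
u(y) = 0 (u(y) = 0*(½) = 0)
w(R(4), u(3)*(-16)) + v(392, 476) = 1/15 - 95 = -1424/15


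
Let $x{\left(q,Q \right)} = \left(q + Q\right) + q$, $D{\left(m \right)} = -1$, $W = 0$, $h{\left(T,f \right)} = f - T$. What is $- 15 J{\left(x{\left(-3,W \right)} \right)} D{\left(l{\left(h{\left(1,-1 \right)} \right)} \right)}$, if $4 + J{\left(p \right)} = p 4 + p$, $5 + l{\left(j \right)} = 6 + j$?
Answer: $-510$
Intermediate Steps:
$l{\left(j \right)} = 1 + j$ ($l{\left(j \right)} = -5 + \left(6 + j\right) = 1 + j$)
$x{\left(q,Q \right)} = Q + 2 q$ ($x{\left(q,Q \right)} = \left(Q + q\right) + q = Q + 2 q$)
$J{\left(p \right)} = -4 + 5 p$ ($J{\left(p \right)} = -4 + \left(p 4 + p\right) = -4 + \left(4 p + p\right) = -4 + 5 p$)
$- 15 J{\left(x{\left(-3,W \right)} \right)} D{\left(l{\left(h{\left(1,-1 \right)} \right)} \right)} = - 15 \left(-4 + 5 \left(0 + 2 \left(-3\right)\right)\right) \left(-1\right) = - 15 \left(-4 + 5 \left(0 - 6\right)\right) \left(-1\right) = - 15 \left(-4 + 5 \left(-6\right)\right) \left(-1\right) = - 15 \left(-4 - 30\right) \left(-1\right) = \left(-15\right) \left(-34\right) \left(-1\right) = 510 \left(-1\right) = -510$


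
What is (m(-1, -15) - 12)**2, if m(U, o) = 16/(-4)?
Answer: 256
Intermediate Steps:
m(U, o) = -4 (m(U, o) = 16*(-1/4) = -4)
(m(-1, -15) - 12)**2 = (-4 - 12)**2 = (-16)**2 = 256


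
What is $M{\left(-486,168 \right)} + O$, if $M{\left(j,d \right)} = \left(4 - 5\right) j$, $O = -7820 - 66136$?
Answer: $-73470$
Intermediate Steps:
$O = -73956$ ($O = -7820 - 66136 = -73956$)
$M{\left(j,d \right)} = - j$ ($M{\left(j,d \right)} = \left(4 - 5\right) j = - j$)
$M{\left(-486,168 \right)} + O = \left(-1\right) \left(-486\right) - 73956 = 486 - 73956 = -73470$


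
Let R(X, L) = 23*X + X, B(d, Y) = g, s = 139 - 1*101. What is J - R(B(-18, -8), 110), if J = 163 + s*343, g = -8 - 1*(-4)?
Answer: 13293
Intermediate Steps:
s = 38 (s = 139 - 101 = 38)
g = -4 (g = -8 + 4 = -4)
B(d, Y) = -4
R(X, L) = 24*X
J = 13197 (J = 163 + 38*343 = 163 + 13034 = 13197)
J - R(B(-18, -8), 110) = 13197 - 24*(-4) = 13197 - 1*(-96) = 13197 + 96 = 13293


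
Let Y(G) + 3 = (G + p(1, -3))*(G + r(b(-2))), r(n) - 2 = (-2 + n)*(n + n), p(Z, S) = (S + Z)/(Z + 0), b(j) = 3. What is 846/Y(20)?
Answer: 282/167 ≈ 1.6886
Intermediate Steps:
p(Z, S) = (S + Z)/Z
r(n) = 2 + 2*n*(-2 + n) (r(n) = 2 + (-2 + n)*(n + n) = 2 + (-2 + n)*(2*n) = 2 + 2*n*(-2 + n))
Y(G) = -3 + (-2 + G)*(8 + G) (Y(G) = -3 + (G + (-3 + 1)/1)*(G + (2 - 4*3 + 2*3²)) = -3 + (G + 1*(-2))*(G + (2 - 12 + 2*9)) = -3 + (G - 2)*(G + (2 - 12 + 18)) = -3 + (-2 + G)*(G + 8) = -3 + (-2 + G)*(8 + G))
846/Y(20) = 846/(-19 + 20² + 6*20) = 846/(-19 + 400 + 120) = 846/501 = 846*(1/501) = 282/167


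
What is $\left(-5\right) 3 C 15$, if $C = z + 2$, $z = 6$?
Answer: $-1800$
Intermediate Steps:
$C = 8$ ($C = 6 + 2 = 8$)
$\left(-5\right) 3 C 15 = \left(-5\right) 3 \cdot 8 \cdot 15 = \left(-15\right) 8 \cdot 15 = \left(-120\right) 15 = -1800$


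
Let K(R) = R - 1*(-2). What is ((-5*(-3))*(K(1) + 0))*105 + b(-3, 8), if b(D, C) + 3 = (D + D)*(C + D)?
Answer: 4692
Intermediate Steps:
b(D, C) = -3 + 2*D*(C + D) (b(D, C) = -3 + (D + D)*(C + D) = -3 + (2*D)*(C + D) = -3 + 2*D*(C + D))
K(R) = 2 + R (K(R) = R + 2 = 2 + R)
((-5*(-3))*(K(1) + 0))*105 + b(-3, 8) = ((-5*(-3))*((2 + 1) + 0))*105 + (-3 + 2*(-3)² + 2*8*(-3)) = (15*(3 + 0))*105 + (-3 + 2*9 - 48) = (15*3)*105 + (-3 + 18 - 48) = 45*105 - 33 = 4725 - 33 = 4692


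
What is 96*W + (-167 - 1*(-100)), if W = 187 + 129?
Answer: 30269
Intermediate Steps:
W = 316
96*W + (-167 - 1*(-100)) = 96*316 + (-167 - 1*(-100)) = 30336 + (-167 + 100) = 30336 - 67 = 30269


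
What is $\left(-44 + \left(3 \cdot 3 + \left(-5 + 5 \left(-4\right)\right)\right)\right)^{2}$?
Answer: $3600$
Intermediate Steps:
$\left(-44 + \left(3 \cdot 3 + \left(-5 + 5 \left(-4\right)\right)\right)\right)^{2} = \left(-44 + \left(9 - 25\right)\right)^{2} = \left(-44 - 16\right)^{2} = \left(-60\right)^{2} = 3600$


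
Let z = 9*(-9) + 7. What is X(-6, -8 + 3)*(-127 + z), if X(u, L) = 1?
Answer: -201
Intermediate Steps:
z = -74 (z = -81 + 7 = -74)
X(-6, -8 + 3)*(-127 + z) = 1*(-127 - 74) = 1*(-201) = -201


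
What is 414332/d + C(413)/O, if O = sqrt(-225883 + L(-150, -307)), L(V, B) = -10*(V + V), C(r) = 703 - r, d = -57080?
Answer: -103583/14270 - 290*I*sqrt(222883)/222883 ≈ -7.2588 - 0.61427*I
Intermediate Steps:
L(V, B) = -20*V
O = I*sqrt(222883) (O = sqrt(-225883 - 20*(-150)) = sqrt(-225883 + 3000) = sqrt(-222883) = I*sqrt(222883) ≈ 472.1*I)
414332/d + C(413)/O = 414332/(-57080) + (703 - 1*413)/((I*sqrt(222883))) = 414332*(-1/57080) + (703 - 413)*(-I*sqrt(222883)/222883) = -103583/14270 + 290*(-I*sqrt(222883)/222883) = -103583/14270 - 290*I*sqrt(222883)/222883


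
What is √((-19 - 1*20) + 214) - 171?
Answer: -171 + 5*√7 ≈ -157.77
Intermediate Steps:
√((-19 - 1*20) + 214) - 171 = √((-19 - 20) + 214) - 171 = √(-39 + 214) - 171 = √175 - 171 = 5*√7 - 171 = -171 + 5*√7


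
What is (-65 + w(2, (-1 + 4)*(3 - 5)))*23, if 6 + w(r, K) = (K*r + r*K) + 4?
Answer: -2093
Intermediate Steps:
w(r, K) = -2 + 2*K*r (w(r, K) = -6 + ((K*r + r*K) + 4) = -6 + ((K*r + K*r) + 4) = -6 + (2*K*r + 4) = -6 + (4 + 2*K*r) = -2 + 2*K*r)
(-65 + w(2, (-1 + 4)*(3 - 5)))*23 = (-65 + (-2 + 2*((-1 + 4)*(3 - 5))*2))*23 = (-65 + (-2 + 2*(3*(-2))*2))*23 = (-65 + (-2 + 2*(-6)*2))*23 = (-65 + (-2 - 24))*23 = (-65 - 26)*23 = -91*23 = -2093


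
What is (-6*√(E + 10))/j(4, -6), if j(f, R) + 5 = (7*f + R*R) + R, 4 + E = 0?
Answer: -6*√6/53 ≈ -0.27730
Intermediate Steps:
E = -4 (E = -4 + 0 = -4)
j(f, R) = -5 + R + R² + 7*f (j(f, R) = -5 + ((7*f + R*R) + R) = -5 + ((7*f + R²) + R) = -5 + ((R² + 7*f) + R) = -5 + (R + R² + 7*f) = -5 + R + R² + 7*f)
(-6*√(E + 10))/j(4, -6) = (-6*√(-4 + 10))/(-5 - 6 + (-6)² + 7*4) = (-6*√6)/(-5 - 6 + 36 + 28) = -6*√6/53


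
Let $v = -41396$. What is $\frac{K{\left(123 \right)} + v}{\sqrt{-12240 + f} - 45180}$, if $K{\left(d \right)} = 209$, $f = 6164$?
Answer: $\frac{465207165}{510309619} + \frac{288309 i \sqrt{31}}{1020619238} \approx 0.91162 + 0.0015728 i$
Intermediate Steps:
$\frac{K{\left(123 \right)} + v}{\sqrt{-12240 + f} - 45180} = \frac{209 - 41396}{\sqrt{-12240 + 6164} - 45180} = - \frac{41187}{\sqrt{-6076} - 45180} = - \frac{41187}{14 i \sqrt{31} - 45180} = - \frac{41187}{-45180 + 14 i \sqrt{31}}$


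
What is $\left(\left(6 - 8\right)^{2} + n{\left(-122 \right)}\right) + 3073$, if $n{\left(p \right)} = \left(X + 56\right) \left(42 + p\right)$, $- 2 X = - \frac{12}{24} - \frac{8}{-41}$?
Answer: $- \frac{58023}{41} \approx -1415.2$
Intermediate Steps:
$X = \frac{25}{164}$ ($X = - \frac{- \frac{12}{24} - \frac{8}{-41}}{2} = - \frac{\left(-12\right) \frac{1}{24} - - \frac{8}{41}}{2} = - \frac{- \frac{1}{2} + \frac{8}{41}}{2} = \left(- \frac{1}{2}\right) \left(- \frac{25}{82}\right) = \frac{25}{164} \approx 0.15244$)
$n{\left(p \right)} = \frac{193389}{82} + \frac{9209 p}{164}$ ($n{\left(p \right)} = \left(\frac{25}{164} + 56\right) \left(42 + p\right) = \frac{9209 \left(42 + p\right)}{164} = \frac{193389}{82} + \frac{9209 p}{164}$)
$\left(\left(6 - 8\right)^{2} + n{\left(-122 \right)}\right) + 3073 = \left(\left(6 - 8\right)^{2} + \left(\frac{193389}{82} + \frac{9209}{164} \left(-122\right)\right)\right) + 3073 = \left(\left(-2\right)^{2} + \left(\frac{193389}{82} - \frac{561749}{82}\right)\right) + 3073 = \left(4 - \frac{184180}{41}\right) + 3073 = - \frac{184016}{41} + 3073 = - \frac{58023}{41}$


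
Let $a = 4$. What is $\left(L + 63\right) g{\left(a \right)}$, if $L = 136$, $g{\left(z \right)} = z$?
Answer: $796$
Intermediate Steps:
$\left(L + 63\right) g{\left(a \right)} = \left(136 + 63\right) 4 = 199 \cdot 4 = 796$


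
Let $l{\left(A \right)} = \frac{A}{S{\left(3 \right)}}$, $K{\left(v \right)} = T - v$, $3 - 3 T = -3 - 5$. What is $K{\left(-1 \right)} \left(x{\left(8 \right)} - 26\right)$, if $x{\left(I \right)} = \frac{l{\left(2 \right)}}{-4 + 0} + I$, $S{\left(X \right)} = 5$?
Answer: $- \frac{1267}{15} \approx -84.467$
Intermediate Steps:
$T = \frac{11}{3}$ ($T = 1 - \frac{-3 - 5}{3} = 1 - - \frac{8}{3} = 1 + \frac{8}{3} = \frac{11}{3} \approx 3.6667$)
$K{\left(v \right)} = \frac{11}{3} - v$
$l{\left(A \right)} = \frac{A}{5}$
$x{\left(I \right)} = - \frac{1}{10} + I$ ($x{\left(I \right)} = \frac{\frac{1}{5} \cdot 2}{-4 + 0} + I = \frac{1}{-4} \cdot \frac{2}{5} + I = \left(- \frac{1}{4}\right) \frac{2}{5} + I = - \frac{1}{10} + I$)
$K{\left(-1 \right)} \left(x{\left(8 \right)} - 26\right) = \left(\frac{11}{3} - -1\right) \left(\left(- \frac{1}{10} + 8\right) - 26\right) = \left(\frac{11}{3} + 1\right) \left(\frac{79}{10} - 26\right) = \frac{14}{3} \left(- \frac{181}{10}\right) = - \frac{1267}{15}$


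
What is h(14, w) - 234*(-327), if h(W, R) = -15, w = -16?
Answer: 76503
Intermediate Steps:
h(14, w) - 234*(-327) = -15 - 234*(-327) = -15 + 76518 = 76503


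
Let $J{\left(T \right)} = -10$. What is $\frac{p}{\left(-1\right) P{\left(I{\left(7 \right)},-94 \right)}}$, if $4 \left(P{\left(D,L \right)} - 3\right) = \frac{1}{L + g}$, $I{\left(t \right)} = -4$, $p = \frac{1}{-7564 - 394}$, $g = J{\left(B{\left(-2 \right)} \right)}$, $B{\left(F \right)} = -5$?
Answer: $\frac{208}{4961813} \approx 4.192 \cdot 10^{-5}$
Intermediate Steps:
$g = -10$
$p = - \frac{1}{7958}$ ($p = \frac{1}{-7958} = - \frac{1}{7958} \approx -0.00012566$)
$P{\left(D,L \right)} = 3 + \frac{1}{4 \left(-10 + L\right)}$ ($P{\left(D,L \right)} = 3 + \frac{1}{4 \left(L - 10\right)} = 3 + \frac{1}{4 \left(-10 + L\right)}$)
$\frac{p}{\left(-1\right) P{\left(I{\left(7 \right)},-94 \right)}} = - \frac{1}{7958 \left(- \frac{-119 + 12 \left(-94\right)}{4 \left(-10 - 94\right)}\right)} = - \frac{1}{7958 \left(- \frac{-119 - 1128}{4 \left(-104\right)}\right)} = - \frac{1}{7958 \left(- \frac{\left(-1\right) \left(-1247\right)}{4 \cdot 104}\right)} = - \frac{1}{7958 \left(\left(-1\right) \frac{1247}{416}\right)} = - \frac{1}{7958 \left(- \frac{1247}{416}\right)} = \left(- \frac{1}{7958}\right) \left(- \frac{416}{1247}\right) = \frac{208}{4961813}$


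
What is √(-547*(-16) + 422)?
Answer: √9174 ≈ 95.781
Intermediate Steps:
√(-547*(-16) + 422) = √(8752 + 422) = √9174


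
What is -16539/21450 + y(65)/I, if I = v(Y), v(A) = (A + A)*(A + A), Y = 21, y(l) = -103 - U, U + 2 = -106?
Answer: -4844591/6306300 ≈ -0.76821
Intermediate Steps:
U = -108 (U = -2 - 106 = -108)
y(l) = 5 (y(l) = -103 - 1*(-108) = -103 + 108 = 5)
v(A) = 4*A**2 (v(A) = (2*A)*(2*A) = 4*A**2)
I = 1764 (I = 4*21**2 = 4*441 = 1764)
-16539/21450 + y(65)/I = -16539/21450 + 5/1764 = -16539*1/21450 + 5*(1/1764) = -5513/7150 + 5/1764 = -4844591/6306300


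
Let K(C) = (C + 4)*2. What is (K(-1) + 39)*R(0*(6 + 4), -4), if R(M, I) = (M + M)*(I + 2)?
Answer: 0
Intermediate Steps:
R(M, I) = 2*M*(2 + I) (R(M, I) = (2*M)*(2 + I) = 2*M*(2 + I))
K(C) = 8 + 2*C (K(C) = (4 + C)*2 = 8 + 2*C)
(K(-1) + 39)*R(0*(6 + 4), -4) = ((8 + 2*(-1)) + 39)*(2*(0*(6 + 4))*(2 - 4)) = ((8 - 2) + 39)*(2*(0*10)*(-2)) = (6 + 39)*(2*0*(-2)) = 45*0 = 0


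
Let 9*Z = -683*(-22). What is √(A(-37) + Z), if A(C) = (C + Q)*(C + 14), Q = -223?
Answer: √68846/3 ≈ 87.462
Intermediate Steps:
A(C) = (-223 + C)*(14 + C) (A(C) = (C - 223)*(C + 14) = (-223 + C)*(14 + C))
Z = 15026/9 (Z = (-683*(-22))/9 = (⅑)*15026 = 15026/9 ≈ 1669.6)
√(A(-37) + Z) = √((-3122 + (-37)² - 209*(-37)) + 15026/9) = √((-3122 + 1369 + 7733) + 15026/9) = √(5980 + 15026/9) = √(68846/9) = √68846/3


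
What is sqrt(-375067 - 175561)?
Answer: 2*I*sqrt(137657) ≈ 742.04*I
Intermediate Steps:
sqrt(-375067 - 175561) = sqrt(-550628) = 2*I*sqrt(137657)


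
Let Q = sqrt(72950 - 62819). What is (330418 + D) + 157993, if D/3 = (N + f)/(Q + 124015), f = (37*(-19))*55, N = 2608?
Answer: 1073086595984867/2197101442 + 15453*sqrt(10131)/2197101442 ≈ 4.8841e+5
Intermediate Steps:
f = -38665 (f = -703*55 = -38665)
Q = sqrt(10131) ≈ 100.65
D = -108171/(124015 + sqrt(10131)) (D = 3*((2608 - 38665)/(sqrt(10131) + 124015)) = 3*(-36057/(124015 + sqrt(10131))) = -108171/(124015 + sqrt(10131)) ≈ -0.87153)
(330418 + D) + 157993 = (330418 + (-1916403795/2197101442 + 15453*sqrt(10131)/2197101442)) + 157993 = (725959947858961/2197101442 + 15453*sqrt(10131)/2197101442) + 157993 = 1073086595984867/2197101442 + 15453*sqrt(10131)/2197101442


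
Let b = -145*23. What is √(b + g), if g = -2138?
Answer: I*√5473 ≈ 73.98*I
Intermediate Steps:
b = -3335
√(b + g) = √(-3335 - 2138) = √(-5473) = I*√5473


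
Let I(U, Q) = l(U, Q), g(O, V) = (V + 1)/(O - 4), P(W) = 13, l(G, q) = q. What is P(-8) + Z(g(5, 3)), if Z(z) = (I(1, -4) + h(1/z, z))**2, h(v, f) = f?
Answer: 13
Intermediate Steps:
g(O, V) = (1 + V)/(-4 + O)
I(U, Q) = Q
Z(z) = (-4 + z)**2
P(-8) + Z(g(5, 3)) = 13 + (-4 + (1 + 3)/(-4 + 5))**2 = 13 + (-4 + 4/1)**2 = 13 + (-4 + 1*4)**2 = 13 + (-4 + 4)**2 = 13 + 0**2 = 13 + 0 = 13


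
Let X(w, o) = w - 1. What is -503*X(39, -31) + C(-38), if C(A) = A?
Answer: -19152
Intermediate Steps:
X(w, o) = -1 + w
-503*X(39, -31) + C(-38) = -503*(-1 + 39) - 38 = -503*38 - 38 = -19114 - 38 = -19152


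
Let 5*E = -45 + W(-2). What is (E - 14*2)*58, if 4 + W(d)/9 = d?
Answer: -13862/5 ≈ -2772.4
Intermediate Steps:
W(d) = -36 + 9*d
E = -99/5 (E = (-45 + (-36 + 9*(-2)))/5 = (-45 + (-36 - 18))/5 = (-45 - 54)/5 = (⅕)*(-99) = -99/5 ≈ -19.800)
(E - 14*2)*58 = (-99/5 - 14*2)*58 = (-99/5 - 28)*58 = -239/5*58 = -13862/5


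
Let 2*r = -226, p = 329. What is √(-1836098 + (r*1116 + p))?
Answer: I*√1961877 ≈ 1400.7*I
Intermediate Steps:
r = -113 (r = (½)*(-226) = -113)
√(-1836098 + (r*1116 + p)) = √(-1836098 + (-113*1116 + 329)) = √(-1836098 + (-126108 + 329)) = √(-1836098 - 125779) = √(-1961877) = I*√1961877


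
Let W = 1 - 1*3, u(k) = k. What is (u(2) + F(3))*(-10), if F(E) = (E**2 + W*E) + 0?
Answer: -50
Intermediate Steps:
W = -2 (W = 1 - 3 = -2)
F(E) = E**2 - 2*E (F(E) = (E**2 - 2*E) + 0 = E**2 - 2*E)
(u(2) + F(3))*(-10) = (2 + 3*(-2 + 3))*(-10) = (2 + 3*1)*(-10) = (2 + 3)*(-10) = 5*(-10) = -50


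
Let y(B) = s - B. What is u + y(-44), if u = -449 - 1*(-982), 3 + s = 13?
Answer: 587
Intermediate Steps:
s = 10 (s = -3 + 13 = 10)
y(B) = 10 - B
u = 533 (u = -449 + 982 = 533)
u + y(-44) = 533 + (10 - 1*(-44)) = 533 + (10 + 44) = 533 + 54 = 587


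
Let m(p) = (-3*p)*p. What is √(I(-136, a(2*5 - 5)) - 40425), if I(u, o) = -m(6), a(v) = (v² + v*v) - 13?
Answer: I*√40317 ≈ 200.79*I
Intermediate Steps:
a(v) = -13 + 2*v² (a(v) = (v² + v²) - 13 = 2*v² - 13 = -13 + 2*v²)
m(p) = -3*p²
I(u, o) = 108 (I(u, o) = -(-3)*6² = -(-3)*36 = -1*(-108) = 108)
√(I(-136, a(2*5 - 5)) - 40425) = √(108 - 40425) = √(-40317) = I*√40317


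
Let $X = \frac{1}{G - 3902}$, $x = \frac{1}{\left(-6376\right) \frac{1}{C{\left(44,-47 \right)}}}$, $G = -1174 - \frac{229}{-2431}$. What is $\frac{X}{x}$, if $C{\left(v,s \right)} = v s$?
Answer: $- \frac{352274}{579957769} \approx -0.00060741$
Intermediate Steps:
$C{\left(v,s \right)} = s v$
$G = - \frac{2853765}{2431}$ ($G = -1174 - - \frac{229}{2431} = -1174 + \frac{229}{2431} = - \frac{2853765}{2431} \approx -1173.9$)
$x = \frac{517}{1594}$ ($x = \frac{1}{\left(-6376\right) \frac{1}{\left(-47\right) 44}} = \frac{1}{\left(-6376\right) \frac{1}{-2068}} = \frac{1}{\left(-6376\right) \left(- \frac{1}{2068}\right)} = \frac{1}{\frac{1594}{517}} = \frac{517}{1594} \approx 0.32434$)
$X = - \frac{2431}{12339527}$ ($X = \frac{1}{- \frac{2853765}{2431} - 3902} = \frac{1}{- \frac{12339527}{2431}} = - \frac{2431}{12339527} \approx -0.00019701$)
$\frac{X}{x} = - \frac{2431}{12339527 \cdot \frac{517}{1594}} = \left(- \frac{2431}{12339527}\right) \frac{1594}{517} = - \frac{352274}{579957769}$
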